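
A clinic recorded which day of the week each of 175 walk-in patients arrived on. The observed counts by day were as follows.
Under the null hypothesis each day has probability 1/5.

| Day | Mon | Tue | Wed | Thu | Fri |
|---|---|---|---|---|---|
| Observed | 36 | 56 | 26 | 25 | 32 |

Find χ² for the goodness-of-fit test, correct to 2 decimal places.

18.06

Expected count for each of the 5 categories: 175/5 = 35.
cat         O        E   (O−E)²/E
Mon        36       35      0.029
Tue        56       35     12.600
Wed        26       35      2.314
Thu        25       35      2.857
Fri        32       35      0.257
Sum = 18.06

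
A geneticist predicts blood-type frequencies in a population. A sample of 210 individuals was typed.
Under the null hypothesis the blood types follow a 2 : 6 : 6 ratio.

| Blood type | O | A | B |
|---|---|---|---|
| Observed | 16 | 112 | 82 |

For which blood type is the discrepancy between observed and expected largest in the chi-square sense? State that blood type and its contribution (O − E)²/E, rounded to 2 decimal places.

O, 6.53

Ratio total = 14. Expected counts: 210×2/14 = 30, 210×6/14 = 90, 210×6/14 = 90.
O: (16 − 30)²/30 = 196/30 = 6.533
A: (112 − 90)²/90 = 484/90 = 5.378
B: (82 − 90)²/90 = 64/90 = 0.711
The largest term is for O: 6.53.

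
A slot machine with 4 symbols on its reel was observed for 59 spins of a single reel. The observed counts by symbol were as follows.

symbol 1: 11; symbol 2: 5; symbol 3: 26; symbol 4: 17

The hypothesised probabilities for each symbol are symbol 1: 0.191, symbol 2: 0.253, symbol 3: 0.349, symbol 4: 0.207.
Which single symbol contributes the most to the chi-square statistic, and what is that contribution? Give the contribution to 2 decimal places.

Expected counts E_i = n·p_i: 59×0.191 = 11.269, 59×0.253 = 14.927, 59×0.349 = 20.591, 59×0.207 = 12.213.
symbol 1: (11 − 11.269)²/11.269 = 0.072361/11.269 = 0.006
symbol 2: (5 − 14.927)²/14.927 = 98.545329/14.927 = 6.602
symbol 3: (26 − 20.591)²/20.591 = 29.257281/20.591 = 1.421
symbol 4: (17 − 12.213)²/12.213 = 22.915369/12.213 = 1.876
The largest term is for symbol 2: 6.60.

symbol 2, 6.60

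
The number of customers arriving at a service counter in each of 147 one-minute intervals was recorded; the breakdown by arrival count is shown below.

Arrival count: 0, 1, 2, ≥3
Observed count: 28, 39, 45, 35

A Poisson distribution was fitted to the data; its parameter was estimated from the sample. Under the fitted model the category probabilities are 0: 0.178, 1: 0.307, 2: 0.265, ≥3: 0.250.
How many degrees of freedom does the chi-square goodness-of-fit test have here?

There are k = 4 categories and 1 parameter estimated from the data, so df = 4 − 1 − 1 = 2.

2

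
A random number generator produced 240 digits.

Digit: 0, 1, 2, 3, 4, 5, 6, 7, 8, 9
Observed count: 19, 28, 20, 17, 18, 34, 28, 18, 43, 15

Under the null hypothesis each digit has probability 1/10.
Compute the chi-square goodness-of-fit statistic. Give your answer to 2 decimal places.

Expected count for each of the 10 categories: 240/10 = 24.
χ² = (19−24)²/24 + (28−24)²/24 + (20−24)²/24 + (17−24)²/24 + (18−24)²/24 + (34−24)²/24 + (28−24)²/24 + (18−24)²/24 + (43−24)²/24 + (15−24)²/24
   = 1.042 + 0.667 + 0.667 + 2.042 + 1.500 + 4.167 + 0.667 + 1.500 + 15.042 + 3.375
Sum = 30.67

30.67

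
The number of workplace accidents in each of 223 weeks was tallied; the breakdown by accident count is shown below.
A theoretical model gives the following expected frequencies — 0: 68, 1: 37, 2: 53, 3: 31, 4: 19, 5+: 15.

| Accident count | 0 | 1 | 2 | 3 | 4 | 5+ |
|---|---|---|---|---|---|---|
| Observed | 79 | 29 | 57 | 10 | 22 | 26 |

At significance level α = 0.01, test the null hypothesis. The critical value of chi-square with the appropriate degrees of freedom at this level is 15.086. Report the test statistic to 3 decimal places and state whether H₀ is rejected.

26.577; reject

χ² = (79−68)²/68 + (29−37)²/37 + (57−53)²/53 + (10−31)²/31 + (22−19)²/19 + (26−15)²/15
   = 1.7794 + 1.7297 + 0.3019 + 14.2258 + 0.4737 + 8.0667
Sum = 26.577
df = 5. Since 26.577 > 15.086, we reject H₀.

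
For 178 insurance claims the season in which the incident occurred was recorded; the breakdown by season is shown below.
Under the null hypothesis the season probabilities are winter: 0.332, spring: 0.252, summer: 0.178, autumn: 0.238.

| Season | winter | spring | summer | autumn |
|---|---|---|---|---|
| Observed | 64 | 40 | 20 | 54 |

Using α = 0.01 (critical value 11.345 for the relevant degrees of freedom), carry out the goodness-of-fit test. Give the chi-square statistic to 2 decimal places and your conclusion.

Expected counts E_i = n·p_i: 178×0.332 = 59.096, 178×0.252 = 44.856, 178×0.178 = 31.684, 178×0.238 = 42.364.
χ² = (64−59.096)²/59.096 + (40−44.856)²/44.856 + (20−31.684)²/31.684 + (54−42.364)²/42.364
   = 0.407 + 0.526 + 4.309 + 3.196
Sum = 8.44
df = 3. Since 8.44 < 11.345, we do not reject H₀.

8.44; do not reject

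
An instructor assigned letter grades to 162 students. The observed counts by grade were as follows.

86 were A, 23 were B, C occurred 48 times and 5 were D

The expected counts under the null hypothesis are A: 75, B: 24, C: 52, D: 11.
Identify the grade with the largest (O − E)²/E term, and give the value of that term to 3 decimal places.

A: (86 − 75)²/75 = 121/75 = 1.6133
B: (23 − 24)²/24 = 1/24 = 0.0417
C: (48 − 52)²/52 = 16/52 = 0.3077
D: (5 − 11)²/11 = 36/11 = 3.2727
The largest term is for D: 3.273.

D, 3.273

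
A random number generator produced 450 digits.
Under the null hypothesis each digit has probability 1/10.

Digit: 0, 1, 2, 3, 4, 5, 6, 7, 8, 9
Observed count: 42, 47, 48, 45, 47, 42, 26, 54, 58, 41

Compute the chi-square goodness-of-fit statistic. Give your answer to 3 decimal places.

Under H₀ each category has probability 1/10, so each expected count is 450/10 = 45.
χ² = (42−45)²/45 + (47−45)²/45 + (48−45)²/45 + (45−45)²/45 + (47−45)²/45 + (42−45)²/45 + (26−45)²/45 + (54−45)²/45 + (58−45)²/45 + (41−45)²/45
   = 0.2000 + 0.0889 + 0.2000 + 0.0000 + 0.0889 + 0.2000 + 8.0222 + 1.8000 + 3.7556 + 0.3556
Sum = 14.711

14.711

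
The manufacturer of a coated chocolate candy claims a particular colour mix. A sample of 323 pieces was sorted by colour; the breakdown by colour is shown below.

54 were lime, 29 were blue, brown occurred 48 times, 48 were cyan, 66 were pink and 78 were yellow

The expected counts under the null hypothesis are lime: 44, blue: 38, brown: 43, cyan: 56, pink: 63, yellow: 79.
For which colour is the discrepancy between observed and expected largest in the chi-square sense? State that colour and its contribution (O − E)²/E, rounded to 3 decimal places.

lime, 2.273

lime: (54 − 44)²/44 = 100/44 = 2.2727
blue: (29 − 38)²/38 = 81/38 = 2.1316
brown: (48 − 43)²/43 = 25/43 = 0.5814
cyan: (48 − 56)²/56 = 64/56 = 1.1429
pink: (66 − 63)²/63 = 9/63 = 0.1429
yellow: (78 − 79)²/79 = 1/79 = 0.0127
The largest term is for lime: 2.273.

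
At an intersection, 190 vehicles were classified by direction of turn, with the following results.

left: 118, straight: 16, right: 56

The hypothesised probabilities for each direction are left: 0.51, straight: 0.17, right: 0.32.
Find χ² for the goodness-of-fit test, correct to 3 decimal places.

Expected counts E_i = n·p_i: 190×0.51 = 96.9, 190×0.17 = 32.3, 190×0.32 = 60.8.
left: (118 − 96.9)²/96.9 = 445.21/96.9 = 4.5945
straight: (16 − 32.3)²/32.3 = 265.69/32.3 = 8.2257
right: (56 − 60.8)²/60.8 = 23.04/60.8 = 0.3789
Sum = 13.199

13.199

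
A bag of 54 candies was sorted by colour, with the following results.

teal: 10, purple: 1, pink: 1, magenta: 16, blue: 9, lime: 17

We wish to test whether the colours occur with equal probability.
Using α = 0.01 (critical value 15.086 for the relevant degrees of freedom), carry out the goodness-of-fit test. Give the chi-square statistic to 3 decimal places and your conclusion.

Expected count for each of the 6 categories: 54/6 = 9.
cat          O        E   (O−E)²/E
teal        10        9     0.1111
purple       1        9     7.1111
pink         1        9     7.1111
magenta     16        9     5.4444
blue         9        9     0.0000
lime        17        9     7.1111
Sum = 26.889
df = 5. Since 26.889 > 15.086, we reject H₀.

26.889; reject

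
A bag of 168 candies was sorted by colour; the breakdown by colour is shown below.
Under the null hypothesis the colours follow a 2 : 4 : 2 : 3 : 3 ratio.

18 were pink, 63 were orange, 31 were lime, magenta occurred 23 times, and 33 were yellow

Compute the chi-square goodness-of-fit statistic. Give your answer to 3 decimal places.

Ratio total = 14. Expected counts: 168×2/14 = 24, 168×4/14 = 48, 168×2/14 = 24, 168×3/14 = 36, 168×3/14 = 36.
χ² = (18−24)²/24 + (63−48)²/48 + (31−24)²/24 + (23−36)²/36 + (33−36)²/36
   = 1.5000 + 4.6875 + 2.0417 + 4.6944 + 0.2500
Sum = 13.174

13.174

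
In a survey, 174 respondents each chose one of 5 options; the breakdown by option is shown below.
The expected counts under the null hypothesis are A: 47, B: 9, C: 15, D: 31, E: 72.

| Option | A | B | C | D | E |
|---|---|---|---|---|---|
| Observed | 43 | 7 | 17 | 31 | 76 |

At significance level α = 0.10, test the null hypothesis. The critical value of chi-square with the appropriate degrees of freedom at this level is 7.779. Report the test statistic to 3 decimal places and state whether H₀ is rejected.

1.274; do not reject

χ² = (43−47)²/47 + (7−9)²/9 + (17−15)²/15 + (31−31)²/31 + (76−72)²/72
   = 0.3404 + 0.4444 + 0.2667 + 0.0000 + 0.2222
Sum = 1.274
df = 4. Since 1.274 < 7.779, we do not reject H₀.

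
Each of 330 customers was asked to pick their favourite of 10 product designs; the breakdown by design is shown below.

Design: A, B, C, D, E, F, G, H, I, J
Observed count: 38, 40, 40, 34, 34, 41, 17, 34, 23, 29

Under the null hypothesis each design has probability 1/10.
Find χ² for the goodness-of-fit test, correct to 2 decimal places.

Under H₀ each category has probability 1/10, so each expected count is 330/10 = 33.
cat         O        E   (O−E)²/E
A          38       33      0.758
B          40       33      1.485
C          40       33      1.485
D          34       33      0.030
E          34       33      0.030
F          41       33      1.939
G          17       33      7.758
H          34       33      0.030
I          23       33      3.030
J          29       33      0.485
Sum = 17.03

17.03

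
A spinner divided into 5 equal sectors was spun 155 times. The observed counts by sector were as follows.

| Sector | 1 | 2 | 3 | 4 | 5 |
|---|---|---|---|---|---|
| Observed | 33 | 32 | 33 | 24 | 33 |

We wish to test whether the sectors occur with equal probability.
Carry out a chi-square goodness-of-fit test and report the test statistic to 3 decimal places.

Under H₀ each category has probability 1/5, so each expected count is 155/5 = 31.
cat         O        E   (O−E)²/E
1          33       31     0.1290
2          32       31     0.0323
3          33       31     0.1290
4          24       31     1.5806
5          33       31     0.1290
Sum = 2.000

2.000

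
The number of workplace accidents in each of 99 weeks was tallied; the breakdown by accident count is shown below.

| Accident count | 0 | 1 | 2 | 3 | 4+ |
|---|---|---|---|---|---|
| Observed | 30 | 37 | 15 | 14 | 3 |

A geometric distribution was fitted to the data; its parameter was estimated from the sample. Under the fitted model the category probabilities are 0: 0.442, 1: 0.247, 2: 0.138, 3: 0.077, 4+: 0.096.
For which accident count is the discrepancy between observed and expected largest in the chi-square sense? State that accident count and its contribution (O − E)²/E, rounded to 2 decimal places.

1, 6.44

Expected counts E_i = n·p_i: 99×0.442 = 43.758, 99×0.247 = 24.453, 99×0.138 = 13.662, 99×0.077 = 7.623, 99×0.096 = 9.504.
cat         O        E   (O−E)²/E
0          30   43.758      4.326
1          37   24.453      6.438
2          15   13.662      0.131
3          14    7.623      5.335
4+          3    9.504      4.451
The largest term is for 1: 6.44.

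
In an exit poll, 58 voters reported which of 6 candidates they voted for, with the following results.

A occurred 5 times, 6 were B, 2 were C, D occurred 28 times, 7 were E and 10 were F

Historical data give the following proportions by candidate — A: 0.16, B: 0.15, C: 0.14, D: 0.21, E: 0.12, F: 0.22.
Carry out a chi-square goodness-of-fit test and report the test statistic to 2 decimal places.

28.57

Expected counts E_i = n·p_i: 58×0.16 = 9.28, 58×0.15 = 8.7, 58×0.14 = 8.12, 58×0.21 = 12.18, 58×0.12 = 6.96, 58×0.22 = 12.76.
A: (5 − 9.28)²/9.28 = 18.3184/9.28 = 1.974
B: (6 − 8.7)²/8.7 = 7.29/8.7 = 0.838
C: (2 − 8.12)²/8.12 = 37.4544/8.12 = 4.613
D: (28 − 12.18)²/12.18 = 250.2724/12.18 = 20.548
E: (7 − 6.96)²/6.96 = 0.0016/6.96 = 0.000
F: (10 − 12.76)²/12.76 = 7.6176/12.76 = 0.597
Sum = 28.57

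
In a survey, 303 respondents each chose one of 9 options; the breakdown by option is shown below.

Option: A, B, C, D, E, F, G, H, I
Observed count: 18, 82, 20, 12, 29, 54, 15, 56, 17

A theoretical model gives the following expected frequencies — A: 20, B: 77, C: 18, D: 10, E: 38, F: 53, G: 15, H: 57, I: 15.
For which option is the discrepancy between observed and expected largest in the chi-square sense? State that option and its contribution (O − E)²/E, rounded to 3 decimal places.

cat         O        E   (O−E)²/E
A          18       20     0.2000
B          82       77     0.3247
C          20       18     0.2222
D          12       10     0.4000
E          29       38     2.1316
F          54       53     0.0189
G          15       15     0.0000
H          56       57     0.0175
I          17       15     0.2667
The largest term is for E: 2.132.

E, 2.132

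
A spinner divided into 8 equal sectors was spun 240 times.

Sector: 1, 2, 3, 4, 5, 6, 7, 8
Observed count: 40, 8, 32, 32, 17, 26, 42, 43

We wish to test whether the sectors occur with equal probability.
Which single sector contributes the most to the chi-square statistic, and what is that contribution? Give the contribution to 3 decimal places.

2, 16.133

Under H₀ each category has probability 1/8, so each expected count is 240/8 = 30.
cat         O        E   (O−E)²/E
1          40       30     3.3333
2           8       30    16.1333
3          32       30     0.1333
4          32       30     0.1333
5          17       30     5.6333
6          26       30     0.5333
7          42       30     4.8000
8          43       30     5.6333
The largest term is for 2: 16.133.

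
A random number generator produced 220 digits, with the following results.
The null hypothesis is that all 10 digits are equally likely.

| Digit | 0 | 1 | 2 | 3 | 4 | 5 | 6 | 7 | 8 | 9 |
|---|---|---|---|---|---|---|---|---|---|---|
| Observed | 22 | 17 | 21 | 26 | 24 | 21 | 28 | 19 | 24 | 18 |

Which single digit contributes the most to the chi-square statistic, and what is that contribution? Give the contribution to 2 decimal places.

Expected count for each of the 10 categories: 220/10 = 22.
cat         O        E   (O−E)²/E
0          22       22      0.000
1          17       22      1.136
2          21       22      0.045
3          26       22      0.727
4          24       22      0.182
5          21       22      0.045
6          28       22      1.636
7          19       22      0.409
8          24       22      0.182
9          18       22      0.727
The largest term is for 6: 1.64.

6, 1.64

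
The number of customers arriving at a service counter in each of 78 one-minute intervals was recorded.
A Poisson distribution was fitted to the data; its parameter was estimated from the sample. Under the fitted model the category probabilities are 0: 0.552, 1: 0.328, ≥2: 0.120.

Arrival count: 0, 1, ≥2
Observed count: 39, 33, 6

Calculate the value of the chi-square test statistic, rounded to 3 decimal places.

3.738

Expected counts E_i = n·p_i: 78×0.552 = 43.056, 78×0.328 = 25.584, 78×0.120 = 9.36.
cat         O        E   (O−E)²/E
0          39   43.056     0.3821
1          33   25.584     2.1497
≥2          6     9.36     1.2062
Sum = 3.738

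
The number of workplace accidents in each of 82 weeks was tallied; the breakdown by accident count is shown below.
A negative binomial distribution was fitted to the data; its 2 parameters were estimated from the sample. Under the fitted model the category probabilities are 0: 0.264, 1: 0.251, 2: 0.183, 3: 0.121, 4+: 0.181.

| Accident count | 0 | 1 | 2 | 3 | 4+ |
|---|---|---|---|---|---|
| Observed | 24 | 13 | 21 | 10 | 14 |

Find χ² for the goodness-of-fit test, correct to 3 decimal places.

5.491

Expected counts E_i = n·p_i: 82×0.264 = 21.648, 82×0.251 = 20.582, 82×0.183 = 15.006, 82×0.121 = 9.922, 82×0.181 = 14.842.
0: (24 − 21.648)²/21.648 = 5.531904/21.648 = 0.2555
1: (13 − 20.582)²/20.582 = 57.486724/20.582 = 2.7931
2: (21 − 15.006)²/15.006 = 35.928036/15.006 = 2.3942
3: (10 − 9.922)²/9.922 = 0.006084/9.922 = 0.0006
4+: (14 − 14.842)²/14.842 = 0.708964/14.842 = 0.0478
Sum = 5.491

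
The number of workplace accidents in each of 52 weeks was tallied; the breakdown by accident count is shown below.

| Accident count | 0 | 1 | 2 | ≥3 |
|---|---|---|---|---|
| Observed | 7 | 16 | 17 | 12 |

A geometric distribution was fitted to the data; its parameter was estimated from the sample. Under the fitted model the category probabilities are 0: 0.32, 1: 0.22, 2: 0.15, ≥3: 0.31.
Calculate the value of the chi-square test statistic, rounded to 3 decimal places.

19.307

Expected counts E_i = n·p_i: 52×0.32 = 16.64, 52×0.22 = 11.44, 52×0.15 = 7.8, 52×0.31 = 16.12.
χ² = (7−16.64)²/16.64 + (16−11.44)²/11.44 + (17−7.8)²/7.8 + (12−16.12)²/16.12
   = 5.5847 + 1.8176 + 10.8513 + 1.0530
Sum = 19.307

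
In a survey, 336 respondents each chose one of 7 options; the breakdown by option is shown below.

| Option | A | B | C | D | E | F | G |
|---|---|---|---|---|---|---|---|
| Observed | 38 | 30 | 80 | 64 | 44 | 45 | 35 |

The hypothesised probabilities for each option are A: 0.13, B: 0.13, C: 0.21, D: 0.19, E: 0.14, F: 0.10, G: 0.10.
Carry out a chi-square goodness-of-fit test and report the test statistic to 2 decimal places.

10.41

Expected counts E_i = n·p_i: 336×0.13 = 43.68, 336×0.13 = 43.68, 336×0.21 = 70.56, 336×0.19 = 63.84, 336×0.14 = 47.04, 336×0.10 = 33.6, 336×0.10 = 33.6.
A: (38 − 43.68)²/43.68 = 32.2624/43.68 = 0.739
B: (30 − 43.68)²/43.68 = 187.1424/43.68 = 4.284
C: (80 − 70.56)²/70.56 = 89.1136/70.56 = 1.263
D: (64 − 63.84)²/63.84 = 0.0256/63.84 = 0.000
E: (44 − 47.04)²/47.04 = 9.2416/47.04 = 0.196
F: (45 − 33.6)²/33.6 = 129.96/33.6 = 3.868
G: (35 − 33.6)²/33.6 = 1.96/33.6 = 0.058
Sum = 10.41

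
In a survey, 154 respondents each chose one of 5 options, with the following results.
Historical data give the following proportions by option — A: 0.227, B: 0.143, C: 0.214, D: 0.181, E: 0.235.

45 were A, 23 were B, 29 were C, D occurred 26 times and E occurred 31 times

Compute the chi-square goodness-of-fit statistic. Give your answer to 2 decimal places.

Expected counts E_i = n·p_i: 154×0.227 = 34.958, 154×0.143 = 22.022, 154×0.214 = 32.956, 154×0.181 = 27.874, 154×0.235 = 36.19.
A: (45 − 34.958)²/34.958 = 100.841764/34.958 = 2.885
B: (23 − 22.022)²/22.022 = 0.956484/22.022 = 0.043
C: (29 − 32.956)²/32.956 = 15.649936/32.956 = 0.475
D: (26 − 27.874)²/27.874 = 3.511876/27.874 = 0.126
E: (31 − 36.19)²/36.19 = 26.9361/36.19 = 0.744
Sum = 4.27

4.27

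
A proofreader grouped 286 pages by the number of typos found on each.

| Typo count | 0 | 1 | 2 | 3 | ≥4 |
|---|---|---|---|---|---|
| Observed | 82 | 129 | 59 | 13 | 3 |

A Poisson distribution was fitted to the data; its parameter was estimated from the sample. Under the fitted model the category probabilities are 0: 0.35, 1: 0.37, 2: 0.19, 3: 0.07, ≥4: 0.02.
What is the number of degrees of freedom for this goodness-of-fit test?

There are k = 5 categories and 1 parameter estimated from the data, so df = 5 − 1 − 1 = 3.

3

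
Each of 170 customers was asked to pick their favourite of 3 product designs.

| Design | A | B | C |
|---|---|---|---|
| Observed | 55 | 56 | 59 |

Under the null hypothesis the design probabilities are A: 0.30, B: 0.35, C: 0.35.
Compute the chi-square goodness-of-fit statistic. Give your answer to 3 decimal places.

0.524

Expected counts E_i = n·p_i: 170×0.30 = 51, 170×0.35 = 59.5, 170×0.35 = 59.5.
A: (55 − 51)²/51 = 16/51 = 0.3137
B: (56 − 59.5)²/59.5 = 12.25/59.5 = 0.2059
C: (59 − 59.5)²/59.5 = 0.25/59.5 = 0.0042
Sum = 0.524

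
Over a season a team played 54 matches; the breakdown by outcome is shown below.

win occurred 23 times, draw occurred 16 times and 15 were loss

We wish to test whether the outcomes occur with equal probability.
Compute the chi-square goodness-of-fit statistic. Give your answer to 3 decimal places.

Under H₀ each category has probability 1/3, so each expected count is 54/3 = 18.
χ² = (23−18)²/18 + (16−18)²/18 + (15−18)²/18
   = 1.3889 + 0.2222 + 0.5000
Sum = 2.111

2.111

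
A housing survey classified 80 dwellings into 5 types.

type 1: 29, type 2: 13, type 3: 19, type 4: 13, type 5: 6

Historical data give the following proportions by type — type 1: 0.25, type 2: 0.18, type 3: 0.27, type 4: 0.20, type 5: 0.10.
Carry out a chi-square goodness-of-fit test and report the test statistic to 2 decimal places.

Expected counts E_i = n·p_i: 80×0.25 = 20, 80×0.18 = 14.4, 80×0.27 = 21.6, 80×0.20 = 16, 80×0.10 = 8.
cat         O        E   (O−E)²/E
type 1     29       20      4.050
type 2     13     14.4      0.136
type 3     19     21.6      0.313
type 4     13       16      0.563
type 5      6        8      0.500
Sum = 5.56

5.56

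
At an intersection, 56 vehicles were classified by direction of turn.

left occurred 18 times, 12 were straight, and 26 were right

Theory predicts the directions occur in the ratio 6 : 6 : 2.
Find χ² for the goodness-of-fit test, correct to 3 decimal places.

48.000

Ratio total = 14. Expected counts: 56×6/14 = 24, 56×6/14 = 24, 56×2/14 = 8.
cat           O        E   (O−E)²/E
left         18       24     1.5000
straight     12       24     6.0000
right        26        8    40.5000
Sum = 48.000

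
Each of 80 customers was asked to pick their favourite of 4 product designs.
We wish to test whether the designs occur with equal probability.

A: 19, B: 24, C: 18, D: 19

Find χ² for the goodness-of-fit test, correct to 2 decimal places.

1.10

Under H₀ each category has probability 1/4, so each expected count is 80/4 = 20.
χ² = (19−20)²/20 + (24−20)²/20 + (18−20)²/20 + (19−20)²/20
   = 0.050 + 0.800 + 0.200 + 0.050
Sum = 1.10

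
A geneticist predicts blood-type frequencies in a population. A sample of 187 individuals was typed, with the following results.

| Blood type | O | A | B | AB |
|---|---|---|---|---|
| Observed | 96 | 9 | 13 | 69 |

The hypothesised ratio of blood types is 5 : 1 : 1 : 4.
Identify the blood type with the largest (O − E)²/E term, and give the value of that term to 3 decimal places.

A, 3.765

Ratio total = 11. Expected counts: 187×5/11 = 85, 187×1/11 = 17, 187×1/11 = 17, 187×4/11 = 68.
cat         O        E   (O−E)²/E
O          96       85     1.4235
A           9       17     3.7647
B          13       17     0.9412
AB         69       68     0.0147
The largest term is for A: 3.765.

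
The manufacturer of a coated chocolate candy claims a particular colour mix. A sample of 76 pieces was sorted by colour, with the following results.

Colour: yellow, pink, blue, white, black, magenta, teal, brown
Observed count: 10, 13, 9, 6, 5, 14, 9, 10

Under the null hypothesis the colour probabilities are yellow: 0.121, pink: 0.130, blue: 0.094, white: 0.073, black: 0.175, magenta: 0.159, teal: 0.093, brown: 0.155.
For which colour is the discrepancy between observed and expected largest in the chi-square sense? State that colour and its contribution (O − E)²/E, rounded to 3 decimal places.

Expected counts E_i = n·p_i: 76×0.121 = 9.196, 76×0.130 = 9.88, 76×0.094 = 7.144, 76×0.073 = 5.548, 76×0.175 = 13.3, 76×0.159 = 12.084, 76×0.093 = 7.068, 76×0.155 = 11.78.
cat          O        E   (O−E)²/E
yellow      10    9.196     0.0703
pink        13     9.88     0.9853
blue         9    7.144     0.4822
white        6    5.548     0.0368
black        5     13.3     5.1797
magenta     14   12.084     0.3038
teal         9    7.068     0.5281
brown       10    11.78     0.2690
The largest term is for black: 5.180.

black, 5.180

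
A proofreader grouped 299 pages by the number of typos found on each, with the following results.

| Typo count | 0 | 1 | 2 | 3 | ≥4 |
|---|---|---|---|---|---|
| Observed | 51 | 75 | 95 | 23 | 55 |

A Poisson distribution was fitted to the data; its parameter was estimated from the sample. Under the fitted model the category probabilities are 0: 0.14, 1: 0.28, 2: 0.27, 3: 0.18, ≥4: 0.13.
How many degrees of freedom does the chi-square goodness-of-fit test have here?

3

There are k = 5 categories and 1 parameter estimated from the data, so df = 5 − 1 − 1 = 3.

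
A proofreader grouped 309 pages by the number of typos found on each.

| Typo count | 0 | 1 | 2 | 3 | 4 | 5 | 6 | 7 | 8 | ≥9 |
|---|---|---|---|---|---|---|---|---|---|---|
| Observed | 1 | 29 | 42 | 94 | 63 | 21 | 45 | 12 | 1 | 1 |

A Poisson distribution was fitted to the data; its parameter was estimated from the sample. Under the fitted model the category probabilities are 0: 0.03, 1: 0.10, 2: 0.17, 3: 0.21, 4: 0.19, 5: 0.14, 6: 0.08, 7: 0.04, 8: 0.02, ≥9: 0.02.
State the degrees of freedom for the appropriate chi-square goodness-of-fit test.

There are k = 10 categories and 1 parameter estimated from the data, so df = 10 − 1 − 1 = 8.

8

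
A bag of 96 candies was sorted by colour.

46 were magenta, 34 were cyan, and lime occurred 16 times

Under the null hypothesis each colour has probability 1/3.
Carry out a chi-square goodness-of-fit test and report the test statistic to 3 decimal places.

Under H₀ each category has probability 1/3, so each expected count is 96/3 = 32.
cat          O        E   (O−E)²/E
magenta     46       32     6.1250
cyan        34       32     0.1250
lime        16       32     8.0000
Sum = 14.250

14.250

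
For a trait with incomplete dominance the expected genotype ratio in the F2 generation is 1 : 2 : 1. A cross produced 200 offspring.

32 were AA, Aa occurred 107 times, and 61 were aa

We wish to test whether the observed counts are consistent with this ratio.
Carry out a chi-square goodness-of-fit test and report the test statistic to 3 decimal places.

Ratio total = 4. Expected counts: 200×1/4 = 50, 200×2/4 = 100, 200×1/4 = 50.
χ² = (32−50)²/50 + (107−100)²/100 + (61−50)²/50
   = 6.4800 + 0.4900 + 2.4200
Sum = 9.390

9.390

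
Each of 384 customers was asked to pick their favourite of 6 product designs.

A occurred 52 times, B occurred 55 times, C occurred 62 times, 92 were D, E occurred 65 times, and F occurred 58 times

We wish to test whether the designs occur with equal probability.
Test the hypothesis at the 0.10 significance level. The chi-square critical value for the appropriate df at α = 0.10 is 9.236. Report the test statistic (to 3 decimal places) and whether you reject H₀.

Under H₀ each category has probability 1/6, so each expected count is 384/6 = 64.
A: (52 − 64)²/64 = 144/64 = 2.2500
B: (55 − 64)²/64 = 81/64 = 1.2656
C: (62 − 64)²/64 = 4/64 = 0.0625
D: (92 − 64)²/64 = 784/64 = 12.2500
E: (65 − 64)²/64 = 1/64 = 0.0156
F: (58 − 64)²/64 = 36/64 = 0.5625
Sum = 16.406
df = 5. Since 16.406 > 9.236, we reject H₀.

16.406; reject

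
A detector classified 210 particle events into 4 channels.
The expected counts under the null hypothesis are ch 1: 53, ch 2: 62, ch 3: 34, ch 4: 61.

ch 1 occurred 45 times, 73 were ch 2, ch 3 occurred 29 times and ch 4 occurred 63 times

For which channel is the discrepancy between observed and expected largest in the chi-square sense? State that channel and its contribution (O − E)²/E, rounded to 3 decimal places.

ch 2, 1.952

cat         O        E   (O−E)²/E
ch 1       45       53     1.2075
ch 2       73       62     1.9516
ch 3       29       34     0.7353
ch 4       63       61     0.0656
The largest term is for ch 2: 1.952.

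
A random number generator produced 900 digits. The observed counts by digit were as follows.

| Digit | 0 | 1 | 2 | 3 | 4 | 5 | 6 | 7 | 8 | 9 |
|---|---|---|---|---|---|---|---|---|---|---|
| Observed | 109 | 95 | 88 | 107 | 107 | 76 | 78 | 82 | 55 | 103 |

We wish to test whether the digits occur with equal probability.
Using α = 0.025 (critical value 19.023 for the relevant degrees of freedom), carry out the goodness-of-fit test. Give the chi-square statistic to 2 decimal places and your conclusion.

Under H₀ each category has probability 1/10, so each expected count is 900/10 = 90.
0: (109 − 90)²/90 = 361/90 = 4.011
1: (95 − 90)²/90 = 25/90 = 0.278
2: (88 − 90)²/90 = 4/90 = 0.044
3: (107 − 90)²/90 = 289/90 = 3.211
4: (107 − 90)²/90 = 289/90 = 3.211
5: (76 − 90)²/90 = 196/90 = 2.178
6: (78 − 90)²/90 = 144/90 = 1.600
7: (82 − 90)²/90 = 64/90 = 0.711
8: (55 − 90)²/90 = 1225/90 = 13.611
9: (103 − 90)²/90 = 169/90 = 1.878
Sum = 30.73
df = 9. Since 30.73 > 19.023, we reject H₀.

30.73; reject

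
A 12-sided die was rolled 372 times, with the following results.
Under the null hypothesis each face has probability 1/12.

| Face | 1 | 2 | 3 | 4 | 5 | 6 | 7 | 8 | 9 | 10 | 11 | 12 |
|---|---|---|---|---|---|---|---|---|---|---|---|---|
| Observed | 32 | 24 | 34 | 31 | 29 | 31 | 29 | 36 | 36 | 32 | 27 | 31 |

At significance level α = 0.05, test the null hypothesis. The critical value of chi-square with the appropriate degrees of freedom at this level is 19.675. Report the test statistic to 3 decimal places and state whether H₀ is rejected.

Expected count for each of the 12 categories: 372/12 = 31.
cat         O        E   (O−E)²/E
1          32       31     0.0323
2          24       31     1.5806
3          34       31     0.2903
4          31       31     0.0000
5          29       31     0.1290
6          31       31     0.0000
7          29       31     0.1290
8          36       31     0.8065
9          36       31     0.8065
10         32       31     0.0323
11         27       31     0.5161
12         31       31     0.0000
Sum = 4.323
df = 11. Since 4.323 < 19.675, we do not reject H₀.

4.323; do not reject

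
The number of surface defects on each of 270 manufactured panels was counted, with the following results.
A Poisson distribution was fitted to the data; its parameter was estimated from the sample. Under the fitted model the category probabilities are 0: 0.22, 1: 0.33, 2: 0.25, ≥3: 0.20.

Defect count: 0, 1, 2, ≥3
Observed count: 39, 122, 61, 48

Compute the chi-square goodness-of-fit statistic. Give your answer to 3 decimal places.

20.447

Expected counts E_i = n·p_i: 270×0.22 = 59.4, 270×0.33 = 89.1, 270×0.25 = 67.5, 270×0.20 = 54.
0: (39 − 59.4)²/59.4 = 416.16/59.4 = 7.0061
1: (122 − 89.1)²/89.1 = 1082.41/89.1 = 12.1483
2: (61 − 67.5)²/67.5 = 42.25/67.5 = 0.6259
≥3: (48 − 54)²/54 = 36/54 = 0.6667
Sum = 20.447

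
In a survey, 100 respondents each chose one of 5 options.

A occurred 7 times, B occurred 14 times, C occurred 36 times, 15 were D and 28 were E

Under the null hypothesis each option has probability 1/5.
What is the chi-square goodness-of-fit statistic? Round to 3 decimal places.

Under H₀ each category has probability 1/5, so each expected count is 100/5 = 20.
cat         O        E   (O−E)²/E
A           7       20     8.4500
B          14       20     1.8000
C          36       20    12.8000
D          15       20     1.2500
E          28       20     3.2000
Sum = 27.500

27.500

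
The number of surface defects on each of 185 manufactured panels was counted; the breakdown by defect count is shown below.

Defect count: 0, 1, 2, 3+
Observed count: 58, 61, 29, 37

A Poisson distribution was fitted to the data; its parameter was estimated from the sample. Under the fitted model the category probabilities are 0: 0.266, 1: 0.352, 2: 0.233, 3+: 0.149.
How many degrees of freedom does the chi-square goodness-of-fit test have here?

There are k = 4 categories and 1 parameter estimated from the data, so df = 4 − 1 − 1 = 2.

2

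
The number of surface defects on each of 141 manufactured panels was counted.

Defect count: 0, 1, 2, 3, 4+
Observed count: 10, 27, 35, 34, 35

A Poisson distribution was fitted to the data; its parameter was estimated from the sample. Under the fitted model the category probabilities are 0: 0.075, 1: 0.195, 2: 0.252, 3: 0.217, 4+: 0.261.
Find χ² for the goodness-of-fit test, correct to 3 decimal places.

Expected counts E_i = n·p_i: 141×0.075 = 10.575, 141×0.195 = 27.495, 141×0.252 = 35.532, 141×0.217 = 30.597, 141×0.261 = 36.801.
χ² = (10−10.575)²/10.575 + (27−27.495)²/27.495 + (35−35.532)²/35.532 + (34−30.597)²/30.597 + (35−36.801)²/36.801
   = 0.0313 + 0.0089 + 0.0080 + 0.3785 + 0.0881
Sum = 0.515

0.515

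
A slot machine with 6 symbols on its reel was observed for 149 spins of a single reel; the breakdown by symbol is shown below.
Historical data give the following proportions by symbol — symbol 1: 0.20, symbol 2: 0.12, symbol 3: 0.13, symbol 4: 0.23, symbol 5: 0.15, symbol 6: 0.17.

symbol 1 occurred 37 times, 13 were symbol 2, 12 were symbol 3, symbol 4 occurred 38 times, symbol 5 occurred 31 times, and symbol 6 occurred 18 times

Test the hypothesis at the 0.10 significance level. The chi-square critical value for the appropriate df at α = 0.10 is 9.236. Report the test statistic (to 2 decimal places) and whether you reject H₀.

Expected counts E_i = n·p_i: 149×0.20 = 29.8, 149×0.12 = 17.88, 149×0.13 = 19.37, 149×0.23 = 34.27, 149×0.15 = 22.35, 149×0.17 = 25.33.
χ² = (37−29.8)²/29.8 + (13−17.88)²/17.88 + (12−19.37)²/19.37 + (38−34.27)²/34.27 + (31−22.35)²/22.35 + (18−25.33)²/25.33
   = 1.740 + 1.332 + 2.804 + 0.406 + 3.348 + 2.121
Sum = 11.75
df = 5. Since 11.75 > 9.236, we reject H₀.

11.75; reject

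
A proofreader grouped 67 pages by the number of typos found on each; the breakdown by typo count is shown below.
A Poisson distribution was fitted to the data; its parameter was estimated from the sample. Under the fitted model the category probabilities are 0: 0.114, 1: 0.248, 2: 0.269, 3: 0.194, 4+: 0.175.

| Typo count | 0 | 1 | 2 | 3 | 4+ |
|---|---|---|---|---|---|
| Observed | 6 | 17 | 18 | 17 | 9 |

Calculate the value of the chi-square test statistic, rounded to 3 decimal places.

Expected counts E_i = n·p_i: 67×0.114 = 7.638, 67×0.248 = 16.616, 67×0.269 = 18.023, 67×0.194 = 12.998, 67×0.175 = 11.725.
cat         O        E   (O−E)²/E
0           6    7.638     0.3513
1          17   16.616     0.0089
2          18   18.023     0.0000
3          17   12.998     1.2322
4+          9   11.725     0.6333
Sum = 2.226

2.226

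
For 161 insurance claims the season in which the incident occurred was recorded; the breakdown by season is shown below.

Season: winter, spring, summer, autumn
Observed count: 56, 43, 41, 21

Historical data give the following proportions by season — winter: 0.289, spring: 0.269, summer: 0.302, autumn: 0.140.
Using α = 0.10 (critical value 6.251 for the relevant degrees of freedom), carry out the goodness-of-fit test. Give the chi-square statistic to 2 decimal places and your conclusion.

3.23; do not reject

Expected counts E_i = n·p_i: 161×0.289 = 46.529, 161×0.269 = 43.309, 161×0.302 = 48.622, 161×0.140 = 22.54.
winter: (56 − 46.529)²/46.529 = 89.699841/46.529 = 1.928
spring: (43 − 43.309)²/43.309 = 0.095481/43.309 = 0.002
summer: (41 − 48.622)²/48.622 = 58.094884/48.622 = 1.195
autumn: (21 − 22.54)²/22.54 = 2.3716/22.54 = 0.105
Sum = 3.23
df = 3. Since 3.23 < 6.251, we do not reject H₀.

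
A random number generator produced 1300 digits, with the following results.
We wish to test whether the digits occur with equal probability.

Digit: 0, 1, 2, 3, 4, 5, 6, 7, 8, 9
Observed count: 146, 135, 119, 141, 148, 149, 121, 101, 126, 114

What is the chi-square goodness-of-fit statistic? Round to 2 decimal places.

Expected count for each of the 10 categories: 1300/10 = 130.
χ² = (146−130)²/130 + (135−130)²/130 + (119−130)²/130 + (141−130)²/130 + (148−130)²/130 + (149−130)²/130 + (121−130)²/130 + (101−130)²/130 + (126−130)²/130 + (114−130)²/130
   = 1.969 + 0.192 + 0.931 + 0.931 + 2.492 + 2.777 + 0.623 + 6.469 + 0.123 + 1.969
Sum = 18.48

18.48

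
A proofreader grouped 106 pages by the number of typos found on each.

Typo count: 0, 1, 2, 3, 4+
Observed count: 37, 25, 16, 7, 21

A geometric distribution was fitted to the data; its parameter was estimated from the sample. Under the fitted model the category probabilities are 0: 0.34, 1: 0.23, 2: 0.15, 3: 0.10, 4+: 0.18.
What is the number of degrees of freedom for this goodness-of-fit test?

3

There are k = 5 categories and 1 parameter estimated from the data, so df = 5 − 1 − 1 = 3.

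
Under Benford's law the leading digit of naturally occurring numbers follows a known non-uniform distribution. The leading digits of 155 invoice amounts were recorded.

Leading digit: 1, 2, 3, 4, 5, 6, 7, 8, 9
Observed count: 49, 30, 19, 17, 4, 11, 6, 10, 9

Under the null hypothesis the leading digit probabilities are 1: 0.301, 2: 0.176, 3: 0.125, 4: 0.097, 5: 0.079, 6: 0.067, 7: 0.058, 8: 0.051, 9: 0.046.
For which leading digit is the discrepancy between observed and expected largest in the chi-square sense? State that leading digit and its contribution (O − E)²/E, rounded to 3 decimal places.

5, 5.552

Expected counts E_i = n·p_i: 155×0.301 = 46.655, 155×0.176 = 27.28, 155×0.125 = 19.375, 155×0.097 = 15.035, 155×0.079 = 12.245, 155×0.067 = 10.385, 155×0.058 = 8.99, 155×0.051 = 7.905, 155×0.046 = 7.13.
1: (49 − 46.655)²/46.655 = 5.499025/46.655 = 0.1179
2: (30 − 27.28)²/27.28 = 7.3984/27.28 = 0.2712
3: (19 − 19.375)²/19.375 = 0.140625/19.375 = 0.0073
4: (17 − 15.035)²/15.035 = 3.861225/15.035 = 0.2568
5: (4 − 12.245)²/12.245 = 67.980025/12.245 = 5.5517
6: (11 − 10.385)²/10.385 = 0.378225/10.385 = 0.0364
7: (6 − 8.99)²/8.99 = 8.9401/8.99 = 0.9944
8: (10 − 7.905)²/7.905 = 4.389025/7.905 = 0.5552
9: (9 − 7.13)²/7.13 = 3.4969/7.13 = 0.4904
The largest term is for 5: 5.552.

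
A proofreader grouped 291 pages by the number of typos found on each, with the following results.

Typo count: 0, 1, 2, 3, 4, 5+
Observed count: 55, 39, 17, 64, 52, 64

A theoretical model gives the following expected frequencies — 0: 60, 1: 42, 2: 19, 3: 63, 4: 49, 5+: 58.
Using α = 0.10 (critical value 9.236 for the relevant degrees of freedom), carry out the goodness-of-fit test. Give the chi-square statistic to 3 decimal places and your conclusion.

0: (55 − 60)²/60 = 25/60 = 0.4167
1: (39 − 42)²/42 = 9/42 = 0.2143
2: (17 − 19)²/19 = 4/19 = 0.2105
3: (64 − 63)²/63 = 1/63 = 0.0159
4: (52 − 49)²/49 = 9/49 = 0.1837
5+: (64 − 58)²/58 = 36/58 = 0.6207
Sum = 1.662
df = 5. Since 1.662 < 9.236, we do not reject H₀.

1.662; do not reject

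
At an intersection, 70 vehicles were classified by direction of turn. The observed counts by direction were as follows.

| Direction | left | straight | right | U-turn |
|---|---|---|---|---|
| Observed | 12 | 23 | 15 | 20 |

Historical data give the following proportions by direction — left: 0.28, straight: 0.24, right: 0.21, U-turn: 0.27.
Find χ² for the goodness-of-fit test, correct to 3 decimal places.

5.305

Expected counts E_i = n·p_i: 70×0.28 = 19.6, 70×0.24 = 16.8, 70×0.21 = 14.7, 70×0.27 = 18.9.
cat           O        E   (O−E)²/E
left         12     19.6     2.9469
straight     23     16.8     2.2881
right        15     14.7     0.0061
U-turn       20     18.9     0.0640
Sum = 5.305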